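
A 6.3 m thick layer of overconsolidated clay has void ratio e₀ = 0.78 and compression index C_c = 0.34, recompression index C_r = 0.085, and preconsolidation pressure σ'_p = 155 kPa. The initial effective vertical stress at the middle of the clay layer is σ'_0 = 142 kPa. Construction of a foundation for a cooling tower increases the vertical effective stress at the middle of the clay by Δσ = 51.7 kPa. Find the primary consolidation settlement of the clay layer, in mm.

Final effective stress: σ'_f = 142 + 51.7 = 193.7 kPa.
σ'_f = 193.7 > σ'_p = 155 kPa, so the stress path crosses the preconsolidation pressure — recompression up to σ'_p, then virgin compression beyond:
S_c = H/(1+e₀)·[C_r·log₁₀(σ'_p/σ'_0) + C_c·log₁₀(σ'_f/σ'_p)]
    = 6.3/1.78 × [0.085×log₁₀(155/142) + 0.34×log₁₀(193.7/155)]
    = 3.5393 × [0.0032337 + 0.032911] = 0.1279 m

S_c ≈ 128 mm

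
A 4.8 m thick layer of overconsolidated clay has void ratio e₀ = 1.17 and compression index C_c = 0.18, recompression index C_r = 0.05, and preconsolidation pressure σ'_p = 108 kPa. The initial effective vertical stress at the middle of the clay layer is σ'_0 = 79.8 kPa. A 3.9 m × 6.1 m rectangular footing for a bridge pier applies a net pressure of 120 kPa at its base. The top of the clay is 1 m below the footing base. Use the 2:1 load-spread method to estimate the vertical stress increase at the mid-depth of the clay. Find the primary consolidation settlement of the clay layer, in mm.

S_c ≈ 34.1 mm

Mid-depth of clay below the footing base: z = 1 + 4.8/2 = 3.4 m.
Stress increase at mid-clay by the 2:1 spreading method:
Δσ = qBL/((B+z)(L+z)) = 120×3.9×6.1/((3.9+3.4)(6.1+3.4)) = 41.165 kPa
Final effective stress: σ'_f = 79.8 + 41.165 = 120.97 kPa.
σ'_f = 120.97 > σ'_p = 108 kPa, so the stress path crosses the preconsolidation pressure — recompression up to σ'_p, then virgin compression beyond:
S_c = H/(1+e₀)·[C_r·log₁₀(σ'_p/σ'_0) + C_c·log₁₀(σ'_f/σ'_p)]
    = 4.8/2.17 × [0.05×log₁₀(108/79.8) + 0.18×log₁₀(120.97/108)]
    = 2.212 × [0.006571 + 0.0088657] = 0.03415 m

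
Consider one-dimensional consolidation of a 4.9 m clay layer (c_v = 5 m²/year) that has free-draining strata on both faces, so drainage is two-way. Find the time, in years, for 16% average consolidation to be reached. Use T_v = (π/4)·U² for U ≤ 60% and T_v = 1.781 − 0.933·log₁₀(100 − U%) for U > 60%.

t ≈ 0.0241 years

Drainage path length: H_d = H/2 = 2.45 m (double drainage).
U ≤ 60%: T_v = (π/4)·U² = (π/4)×0.16² = 0.020106.
t = T_v·H_d²/c_v = 0.020106×2.45²/5 = 0.02414 years.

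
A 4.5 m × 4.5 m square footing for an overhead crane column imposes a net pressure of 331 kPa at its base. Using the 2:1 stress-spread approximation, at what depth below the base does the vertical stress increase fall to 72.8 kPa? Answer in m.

z ≈ 5.1 m

2:1 spreading — at depth z the loaded area has grown by z in each plan dimension:
qB²/(B+z)² = Δσ_z ⇒ z = B(√(q/Δσ_z) − 1) = 4.5×(√(331/72.8) − 1) = 5.095 m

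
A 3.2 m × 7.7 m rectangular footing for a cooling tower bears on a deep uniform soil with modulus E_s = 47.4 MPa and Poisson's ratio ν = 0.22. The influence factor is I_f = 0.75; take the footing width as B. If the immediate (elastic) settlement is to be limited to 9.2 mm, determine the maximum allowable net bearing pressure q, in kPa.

q ≈ 191 kPa

E_s = 47.4 MPa = 47400 kPa.
S_e = q·B·(1−ν²)/E_s · I_f  ⇒  q = S_e·E_s / (B·(1−ν²)·I_f).
q = 0.0092 × 47400 / (3.2 × 0.9516 × 0.75) = 190.9 kPa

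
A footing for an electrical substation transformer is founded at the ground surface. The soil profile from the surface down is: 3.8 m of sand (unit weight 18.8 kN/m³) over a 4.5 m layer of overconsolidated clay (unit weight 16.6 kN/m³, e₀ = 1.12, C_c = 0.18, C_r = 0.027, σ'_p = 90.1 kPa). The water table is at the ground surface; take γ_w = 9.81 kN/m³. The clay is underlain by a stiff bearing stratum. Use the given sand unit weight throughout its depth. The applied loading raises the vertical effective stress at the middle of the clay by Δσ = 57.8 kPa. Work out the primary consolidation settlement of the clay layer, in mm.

S_c ≈ 43.8 mm

Mid-depth of clay below the ground surface: z = 3.8 + 4.5/2 = 6.05 m.
Total vertical stress at mid-clay: σ_v = 18.8×3.8 + 16.6×2.25 = 108.79 kPa.
Pore pressure: u = 9.81×(6.05 − 0) = 59.351 kPa.
Initial effective stress: σ'_0 = σ_v − u = 108.79 − 59.351 = 49.439 kPa.
Final effective stress: σ'_f = 49.439 + 57.8 = 107.24 kPa.
σ'_f = 107.24 > σ'_p = 90.1 kPa, so the stress path crosses the preconsolidation pressure — recompression up to σ'_p, then virgin compression beyond:
S_c = H/(1+e₀)·[C_r·log₁₀(σ'_p/σ'_0) + C_c·log₁₀(σ'_f/σ'_p)]
    = 4.5/2.12 × [0.027×log₁₀(90.1/49.439) + 0.18×log₁₀(107.24/90.1)]
    = 2.1226 × [0.0070377 + 0.013614] = 0.04384 m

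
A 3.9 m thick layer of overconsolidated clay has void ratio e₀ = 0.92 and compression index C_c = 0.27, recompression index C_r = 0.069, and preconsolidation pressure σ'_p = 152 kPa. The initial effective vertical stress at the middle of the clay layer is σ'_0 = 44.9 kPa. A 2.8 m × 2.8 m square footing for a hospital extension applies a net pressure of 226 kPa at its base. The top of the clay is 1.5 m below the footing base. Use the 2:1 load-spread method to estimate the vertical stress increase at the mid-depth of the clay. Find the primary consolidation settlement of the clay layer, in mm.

S_c ≈ 42.5 mm

Mid-depth of clay below the footing base: z = 1.5 + 3.9/2 = 3.45 m.
Stress increase at mid-clay by the 2:1 spreading method:
Δσ = qBL/((B+z)(L+z)) = 226×2.8×2.8/((2.8+3.45)(2.8+3.45)) = 45.359 kPa
Final effective stress: σ'_f = 44.9 + 45.359 = 90.259 kPa.
σ'_f = 90.259 ≤ σ'_p = 152 kPa, so the clay remains overconsolidated and only the recompression index applies:
S_c = C_r·H/(1+e₀)·log₁₀(σ'_f/σ'_0) = 0.069×3.9/1.92×log₁₀(90.259/44.9)
    = 0.14015 × 0.30324 = 0.0425 m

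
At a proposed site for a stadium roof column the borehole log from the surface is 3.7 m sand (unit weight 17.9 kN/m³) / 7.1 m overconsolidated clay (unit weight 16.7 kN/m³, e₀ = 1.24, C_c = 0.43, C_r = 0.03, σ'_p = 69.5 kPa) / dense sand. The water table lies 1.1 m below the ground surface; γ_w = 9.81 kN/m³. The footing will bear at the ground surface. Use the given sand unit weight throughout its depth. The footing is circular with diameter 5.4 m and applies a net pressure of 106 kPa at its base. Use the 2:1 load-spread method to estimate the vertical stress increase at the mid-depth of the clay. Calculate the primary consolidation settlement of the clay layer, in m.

S_c ≈ 0.118 m

Mid-depth of clay below the ground surface: z = 3.7 + 7.1/2 = 7.25 m.
Total vertical stress at mid-clay: σ_v = 17.9×3.7 + 16.7×3.55 = 125.52 kPa.
Pore pressure: u = 9.81×(7.25 − 1.1) = 60.332 kPa.
Initial effective stress: σ'_0 = σ_v − u = 125.52 − 60.332 = 65.188 kPa.
Stress increase at mid-clay by the 2:1 spreading method:
Δσ ≈ qD²/(D+z)² = 106×5.4²/(5.4+7.25)² = 19.316 kPa
Final effective stress: σ'_f = 65.188 + 19.316 = 84.504 kPa.
σ'_f = 84.504 > σ'_p = 69.5 kPa, so the stress path crosses the preconsolidation pressure — recompression up to σ'_p, then virgin compression beyond:
S_c = H/(1+e₀)·[C_r·log₁₀(σ'_p/σ'_0) + C_c·log₁₀(σ'_f/σ'_p)]
    = 7.1/2.24 × [0.03×log₁₀(69.5/65.188) + 0.43×log₁₀(84.504/69.5)]
    = 3.1696 × [0.00083451 + 0.036504] = 0.1183 m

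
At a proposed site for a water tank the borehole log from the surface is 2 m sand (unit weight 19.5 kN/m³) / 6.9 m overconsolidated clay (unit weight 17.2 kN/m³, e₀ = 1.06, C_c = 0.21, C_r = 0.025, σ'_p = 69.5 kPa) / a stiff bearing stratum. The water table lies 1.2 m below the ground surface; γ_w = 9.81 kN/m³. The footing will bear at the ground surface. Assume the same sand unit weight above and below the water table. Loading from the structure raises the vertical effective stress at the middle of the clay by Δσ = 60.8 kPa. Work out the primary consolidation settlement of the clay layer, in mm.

Mid-depth of clay below the ground surface: z = 2 + 6.9/2 = 5.45 m.
Total vertical stress at mid-clay: σ_v = 19.5×2 + 17.2×3.45 = 98.34 kPa.
Pore pressure: u = 9.81×(5.45 − 1.2) = 41.693 kPa.
Initial effective stress: σ'_0 = σ_v − u = 98.34 − 41.693 = 56.647 kPa.
Final effective stress: σ'_f = 56.647 + 60.8 = 117.45 kPa.
σ'_f = 117.45 > σ'_p = 69.5 kPa, so the stress path crosses the preconsolidation pressure — recompression up to σ'_p, then virgin compression beyond:
S_c = H/(1+e₀)·[C_r·log₁₀(σ'_p/σ'_0) + C_c·log₁₀(σ'_f/σ'_p)]
    = 6.9/2.06 × [0.025×log₁₀(69.5/56.647) + 0.21×log₁₀(117.45/69.5)]
    = 3.3495 × [0.0022202 + 0.047852] = 0.1677 m

S_c ≈ 168 mm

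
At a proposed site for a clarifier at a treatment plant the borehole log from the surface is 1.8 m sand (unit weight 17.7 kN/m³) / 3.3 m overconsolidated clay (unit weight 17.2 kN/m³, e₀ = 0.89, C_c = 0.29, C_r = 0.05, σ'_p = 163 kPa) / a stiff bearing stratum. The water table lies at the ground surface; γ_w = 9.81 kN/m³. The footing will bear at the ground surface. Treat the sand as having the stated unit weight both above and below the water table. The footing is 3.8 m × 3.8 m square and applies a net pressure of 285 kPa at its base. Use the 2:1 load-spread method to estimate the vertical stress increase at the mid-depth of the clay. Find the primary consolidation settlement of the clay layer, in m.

S_c ≈ 0.0522 m

Mid-depth of clay below the ground surface: z = 1.8 + 3.3/2 = 3.45 m.
Total vertical stress at mid-clay: σ_v = 17.7×1.8 + 17.2×1.65 = 60.24 kPa.
Pore pressure: u = 9.81×(3.45 − 0) = 33.845 kPa.
Initial effective stress: σ'_0 = σ_v − u = 60.24 − 33.845 = 26.395 kPa.
Stress increase at mid-clay by the 2:1 spreading method:
Δσ = qBL/((B+z)(L+z)) = 285×3.8×3.8/((3.8+3.45)(3.8+3.45)) = 78.295 kPa
Final effective stress: σ'_f = 26.395 + 78.295 = 104.69 kPa.
σ'_f = 104.69 ≤ σ'_p = 163 kPa, so the clay remains overconsolidated and only the recompression index applies:
S_c = C_r·H/(1+e₀)·log₁₀(σ'_f/σ'_0) = 0.05×3.3/1.89×log₁₀(104.69/26.395)
    = 0.0873 × 0.59838 = 0.05224 m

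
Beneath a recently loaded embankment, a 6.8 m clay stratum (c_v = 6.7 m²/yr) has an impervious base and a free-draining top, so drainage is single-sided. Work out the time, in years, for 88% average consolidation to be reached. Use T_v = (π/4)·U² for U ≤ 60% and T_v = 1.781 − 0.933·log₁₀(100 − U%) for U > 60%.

t ≈ 5.34 years

Drainage path length: H_d = H = 6.8 m (single drainage).
U > 60%: T_v = 1.781 − 0.933·log₁₀(100 − 88) = 0.77412.
t = T_v·H_d²/c_v = 0.77412×6.8²/6.7 = 5.343 years.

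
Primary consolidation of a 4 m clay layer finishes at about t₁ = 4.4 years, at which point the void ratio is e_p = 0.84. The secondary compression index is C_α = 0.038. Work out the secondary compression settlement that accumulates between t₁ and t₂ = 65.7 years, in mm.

S_s ≈ 97 mm

Secondary compression: S_s = C_α·H/(1+e_p)·log₁₀(t₂/t₁)
S_s = 0.038×4/(1+0.84)×log₁₀(65.7/4.4)
    = 0.08261 × 1.174 = 0.09699 m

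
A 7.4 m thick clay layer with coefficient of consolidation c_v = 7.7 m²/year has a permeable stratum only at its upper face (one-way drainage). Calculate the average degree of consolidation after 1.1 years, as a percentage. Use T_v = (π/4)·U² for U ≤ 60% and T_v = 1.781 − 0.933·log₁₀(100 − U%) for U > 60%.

Drainage path length: H_d = H = 7.4 m (single drainage).
T_v = c_v·t/H_d² = 7.7×1.1/7.4² = 0.15467.
T_v = 0.15467 corresponds to the U ≤ 60% branch:
U = √(4T_v/π) = 0.4438

U ≈ 44.4 %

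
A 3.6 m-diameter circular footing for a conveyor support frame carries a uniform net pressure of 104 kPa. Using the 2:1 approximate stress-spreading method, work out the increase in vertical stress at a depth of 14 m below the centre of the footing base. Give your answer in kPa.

Δσ_z ≈ 4.35 kPa

By the 2:1 method the load spreads at 1 horizontal : 2 vertical, so at depth z the loaded area has grown by z in each plan dimension:
Δσ ≈ qD²/(D+z)² = 104×3.6²/(3.6+14)² = 4.3512 kPa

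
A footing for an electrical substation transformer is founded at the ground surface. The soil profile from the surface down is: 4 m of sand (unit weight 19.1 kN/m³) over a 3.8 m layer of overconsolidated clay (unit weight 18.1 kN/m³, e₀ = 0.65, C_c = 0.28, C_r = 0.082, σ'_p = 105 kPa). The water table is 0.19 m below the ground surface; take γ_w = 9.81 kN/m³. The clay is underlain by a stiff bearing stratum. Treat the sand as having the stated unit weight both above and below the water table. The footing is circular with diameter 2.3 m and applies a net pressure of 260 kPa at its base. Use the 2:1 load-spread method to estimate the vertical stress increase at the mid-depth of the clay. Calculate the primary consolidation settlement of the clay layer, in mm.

S_c ≈ 26 mm

Mid-depth of clay below the ground surface: z = 4 + 3.8/2 = 5.9 m.
Total vertical stress at mid-clay: σ_v = 19.1×4 + 18.1×1.9 = 110.79 kPa.
Pore pressure: u = 9.81×(5.9 − 0.19) = 56.015 kPa.
Initial effective stress: σ'_0 = σ_v − u = 110.79 − 56.015 = 54.775 kPa.
Stress increase at mid-clay by the 2:1 spreading method:
Δσ ≈ qD²/(D+z)² = 260×2.3²/(2.3+5.9)² = 20.455 kPa
Final effective stress: σ'_f = 54.775 + 20.455 = 75.23 kPa.
σ'_f = 75.23 ≤ σ'_p = 105 kPa, so the clay remains overconsolidated and only the recompression index applies:
S_c = C_r·H/(1+e₀)·log₁₀(σ'_f/σ'_0) = 0.082×3.8/1.65×log₁₀(75.23/54.775)
    = 0.18885 × 0.13781 = 0.02602 m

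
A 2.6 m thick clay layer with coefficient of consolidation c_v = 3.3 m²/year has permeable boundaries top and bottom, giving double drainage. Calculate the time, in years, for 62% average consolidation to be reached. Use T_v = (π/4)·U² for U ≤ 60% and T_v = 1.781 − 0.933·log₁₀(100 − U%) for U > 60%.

t ≈ 0.157 years

Drainage path length: H_d = H/2 = 1.3 m (double drainage).
U > 60%: T_v = 1.781 − 0.933·log₁₀(100 − 62) = 0.30706.
t = T_v·H_d²/c_v = 0.30706×1.3²/3.3 = 0.1573 years.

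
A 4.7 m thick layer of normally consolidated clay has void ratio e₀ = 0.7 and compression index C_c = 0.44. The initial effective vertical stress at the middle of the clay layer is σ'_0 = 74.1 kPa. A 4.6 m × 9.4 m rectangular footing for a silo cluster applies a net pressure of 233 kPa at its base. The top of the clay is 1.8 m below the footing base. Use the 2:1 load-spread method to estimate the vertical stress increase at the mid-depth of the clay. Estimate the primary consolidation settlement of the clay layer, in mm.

S_c ≈ 404 mm

Mid-depth of clay below the footing base: z = 1.8 + 4.7/2 = 4.15 m.
Stress increase at mid-clay by the 2:1 spreading method:
Δσ = qBL/((B+z)(L+z)) = 233×4.6×9.4/((4.6+4.15)(9.4+4.15)) = 84.976 kPa
Final effective stress: σ'_f = σ'_0 + Δσ = 74.1 + 84.976 = 159.08 kPa.
Normally consolidated clay, so the full stress increment lies on the virgin compression line:
S_c = C_c·H/(1+e₀)·log₁₀(σ'_f/σ'_0) = 0.44×4.7/(1+0.7)×log₁₀(159.08/74.1)
    = 1.2165 × 0.3318 = 0.4036 m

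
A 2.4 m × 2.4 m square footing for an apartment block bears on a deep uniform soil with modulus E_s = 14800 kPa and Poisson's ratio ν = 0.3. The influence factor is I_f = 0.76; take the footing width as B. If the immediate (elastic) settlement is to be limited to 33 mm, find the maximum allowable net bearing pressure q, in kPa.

S_e = q·B·(1−ν²)/E_s · I_f  ⇒  q = S_e·E_s / (B·(1−ν²)·I_f).
q = 0.033 × 14800 / (2.4 × 0.91 × 0.76) = 294.2 kPa

q ≈ 294 kPa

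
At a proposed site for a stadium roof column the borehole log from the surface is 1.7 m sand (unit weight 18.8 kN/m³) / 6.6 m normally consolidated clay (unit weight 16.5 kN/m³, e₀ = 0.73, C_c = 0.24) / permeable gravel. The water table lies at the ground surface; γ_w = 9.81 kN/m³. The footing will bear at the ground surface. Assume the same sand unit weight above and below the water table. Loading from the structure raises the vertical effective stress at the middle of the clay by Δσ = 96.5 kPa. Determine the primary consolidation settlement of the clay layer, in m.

S_c ≈ 0.507 m

Mid-depth of clay below the ground surface: z = 1.7 + 6.6/2 = 5 m.
Total vertical stress at mid-clay: σ_v = 18.8×1.7 + 16.5×3.3 = 86.41 kPa.
Pore pressure: u = 9.81×(5 − 0) = 49.05 kPa.
Initial effective stress: σ'_0 = σ_v − u = 86.41 − 49.05 = 37.36 kPa.
Final effective stress: σ'_f = σ'_0 + Δσ = 37.36 + 96.5 = 133.86 kPa.
Normally consolidated clay, so the full stress increment lies on the virgin compression line:
S_c = C_c·H/(1+e₀)·log₁₀(σ'_f/σ'_0) = 0.24×6.6/(1+0.73)×log₁₀(133.86/37.36)
    = 0.91561 × 0.55424 = 0.5075 m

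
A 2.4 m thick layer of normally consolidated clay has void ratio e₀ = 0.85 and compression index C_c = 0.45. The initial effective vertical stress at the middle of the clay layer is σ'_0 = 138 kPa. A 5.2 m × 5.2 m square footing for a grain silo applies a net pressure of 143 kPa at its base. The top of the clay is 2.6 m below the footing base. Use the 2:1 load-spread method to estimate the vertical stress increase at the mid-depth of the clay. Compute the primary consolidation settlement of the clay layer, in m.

Mid-depth of clay below the footing base: z = 2.6 + 2.4/2 = 3.8 m.
Stress increase at mid-clay by the 2:1 spreading method:
Δσ = qBL/((B+z)(L+z)) = 143×5.2×5.2/((5.2+3.8)(5.2+3.8)) = 47.737 kPa
Final effective stress: σ'_f = σ'_0 + Δσ = 138 + 47.737 = 185.74 kPa.
Normally consolidated clay, so the full stress increment lies on the virgin compression line:
S_c = C_c·H/(1+e₀)·log₁₀(σ'_f/σ'_0) = 0.45×2.4/(1+0.85)×log₁₀(185.74/138)
    = 0.58378 × 0.12903 = 0.07533 m

S_c ≈ 0.0753 m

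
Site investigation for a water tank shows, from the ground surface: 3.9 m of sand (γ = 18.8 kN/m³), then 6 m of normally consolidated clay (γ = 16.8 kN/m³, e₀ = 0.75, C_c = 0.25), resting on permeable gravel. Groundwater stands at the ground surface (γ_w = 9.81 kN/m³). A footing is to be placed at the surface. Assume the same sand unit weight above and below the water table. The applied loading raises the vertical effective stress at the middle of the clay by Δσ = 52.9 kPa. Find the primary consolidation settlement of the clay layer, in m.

S_c ≈ 0.247 m

Mid-depth of clay below the ground surface: z = 3.9 + 6/2 = 6.9 m.
Total vertical stress at mid-clay: σ_v = 18.8×3.9 + 16.8×3 = 123.72 kPa.
Pore pressure: u = 9.81×(6.9 − 0) = 67.689 kPa.
Initial effective stress: σ'_0 = σ_v − u = 123.72 − 67.689 = 56.031 kPa.
Final effective stress: σ'_f = σ'_0 + Δσ = 56.031 + 52.9 = 108.93 kPa.
Normally consolidated clay, so the full stress increment lies on the virgin compression line:
S_c = C_c·H/(1+e₀)·log₁₀(σ'_f/σ'_0) = 0.25×6/(1+0.75)×log₁₀(108.93/56.031)
    = 0.85714 × 0.28872 = 0.2475 m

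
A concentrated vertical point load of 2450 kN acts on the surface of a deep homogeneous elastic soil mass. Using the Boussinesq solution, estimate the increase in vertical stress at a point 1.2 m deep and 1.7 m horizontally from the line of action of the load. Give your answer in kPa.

Boussinesq vertical stress below a point load on an elastic half-space:
Δσ_z = 3P/(2πz²) · [1 + (r/z)²]^(−5/2)
r/z = 1.7/1.2 = 1.4167; [1+(r/z)²]^(−5/2) = 0.06378.
Δσ_z = 3×2450/(2π×1.2²) × 0.06378 = 812.35 × 0.06378 = 51.81 kPa

Δσ_z ≈ 51.8 kPa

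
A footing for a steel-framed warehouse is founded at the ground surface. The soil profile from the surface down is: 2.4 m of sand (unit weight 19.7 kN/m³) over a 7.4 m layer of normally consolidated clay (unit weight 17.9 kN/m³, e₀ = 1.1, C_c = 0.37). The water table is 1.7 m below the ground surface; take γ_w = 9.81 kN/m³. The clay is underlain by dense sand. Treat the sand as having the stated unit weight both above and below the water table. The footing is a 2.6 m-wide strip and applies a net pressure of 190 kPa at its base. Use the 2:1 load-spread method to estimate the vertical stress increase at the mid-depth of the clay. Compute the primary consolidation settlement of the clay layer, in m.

Mid-depth of clay below the ground surface: z = 2.4 + 7.4/2 = 6.1 m.
Total vertical stress at mid-clay: σ_v = 19.7×2.4 + 17.9×3.7 = 113.51 kPa.
Pore pressure: u = 9.81×(6.1 − 1.7) = 43.164 kPa.
Initial effective stress: σ'_0 = σ_v − u = 113.51 − 43.164 = 70.346 kPa.
Stress increase at mid-clay by the 2:1 spreading method:
Δσ = qB/(B+z) = 190×2.6/(2.6+6.1) = 56.782 kPa
Final effective stress: σ'_f = σ'_0 + Δσ = 70.346 + 56.782 = 127.13 kPa.
Normally consolidated clay, so the full stress increment lies on the virgin compression line:
S_c = C_c·H/(1+e₀)·log₁₀(σ'_f/σ'_0) = 0.37×7.4/(1+1.1)×log₁₀(127.13/70.346)
    = 1.3038 × 0.25701 = 0.3351 m

S_c ≈ 0.335 m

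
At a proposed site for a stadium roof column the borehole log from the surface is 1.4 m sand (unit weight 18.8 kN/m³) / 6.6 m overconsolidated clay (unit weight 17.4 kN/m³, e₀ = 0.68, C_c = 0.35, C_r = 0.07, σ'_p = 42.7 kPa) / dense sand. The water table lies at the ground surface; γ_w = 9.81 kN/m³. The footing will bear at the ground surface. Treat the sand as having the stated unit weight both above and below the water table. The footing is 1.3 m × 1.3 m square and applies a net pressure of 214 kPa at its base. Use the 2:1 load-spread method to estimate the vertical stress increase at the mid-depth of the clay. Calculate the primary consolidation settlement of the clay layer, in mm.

S_c ≈ 80.9 mm

Mid-depth of clay below the ground surface: z = 1.4 + 6.6/2 = 4.7 m.
Total vertical stress at mid-clay: σ_v = 18.8×1.4 + 17.4×3.3 = 83.74 kPa.
Pore pressure: u = 9.81×(4.7 − 0) = 46.107 kPa.
Initial effective stress: σ'_0 = σ_v − u = 83.74 − 46.107 = 37.633 kPa.
Stress increase at mid-clay by the 2:1 spreading method:
Δσ = qBL/((B+z)(L+z)) = 214×1.3×1.3/((1.3+4.7)(1.3+4.7)) = 10.046 kPa
Final effective stress: σ'_f = 37.633 + 10.046 = 47.679 kPa.
σ'_f = 47.679 > σ'_p = 42.7 kPa, so the stress path crosses the preconsolidation pressure — recompression up to σ'_p, then virgin compression beyond:
S_c = H/(1+e₀)·[C_r·log₁₀(σ'_p/σ'_0) + C_c·log₁₀(σ'_f/σ'_p)]
    = 6.6/1.68 × [0.07×log₁₀(42.7/37.633) + 0.35×log₁₀(47.679/42.7)]
    = 3.9286 × [0.0038401 + 0.016765] = 0.08095 m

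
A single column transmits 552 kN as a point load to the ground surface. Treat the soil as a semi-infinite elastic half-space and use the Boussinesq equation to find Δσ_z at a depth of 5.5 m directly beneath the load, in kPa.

Boussinesq vertical stress below a point load on an elastic half-space:
Δσ_z = 3P/(2πz²) · [1 + (r/z)²]^(−5/2)
r/z = 0/5.5 = 0; [1+(r/z)²]^(−5/2) = 1.
Δσ_z = 3×552/(2π×5.5²) × 1 = 8.7127 × 1 = 8.713 kPa

Δσ_z ≈ 8.71 kPa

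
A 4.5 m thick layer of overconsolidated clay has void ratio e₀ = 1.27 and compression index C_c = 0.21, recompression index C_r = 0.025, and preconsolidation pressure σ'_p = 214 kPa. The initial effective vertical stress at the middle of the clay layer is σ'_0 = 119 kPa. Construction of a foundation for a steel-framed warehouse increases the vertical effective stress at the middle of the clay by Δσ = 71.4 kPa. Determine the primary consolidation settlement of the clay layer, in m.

S_c ≈ 0.0101 m

Final effective stress: σ'_f = 119 + 71.4 = 190.4 kPa.
σ'_f = 190.4 ≤ σ'_p = 214 kPa, so the clay remains overconsolidated and only the recompression index applies:
S_c = C_r·H/(1+e₀)·log₁₀(σ'_f/σ'_0) = 0.025×4.5/2.27×log₁₀(190.4/119)
    = 0.04956 × 0.20412 = 0.01012 m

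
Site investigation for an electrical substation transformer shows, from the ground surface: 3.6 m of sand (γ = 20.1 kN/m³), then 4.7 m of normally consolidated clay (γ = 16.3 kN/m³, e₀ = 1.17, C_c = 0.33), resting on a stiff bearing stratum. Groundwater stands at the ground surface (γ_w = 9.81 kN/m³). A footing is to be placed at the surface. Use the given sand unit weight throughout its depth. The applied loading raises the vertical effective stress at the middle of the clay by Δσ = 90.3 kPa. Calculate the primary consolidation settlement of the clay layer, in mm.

S_c ≈ 311 mm

Mid-depth of clay below the ground surface: z = 3.6 + 4.7/2 = 5.95 m.
Total vertical stress at mid-clay: σ_v = 20.1×3.6 + 16.3×2.35 = 110.67 kPa.
Pore pressure: u = 9.81×(5.95 − 0) = 58.37 kPa.
Initial effective stress: σ'_0 = σ_v − u = 110.67 − 58.37 = 52.3 kPa.
Final effective stress: σ'_f = σ'_0 + Δσ = 52.3 + 90.3 = 142.6 kPa.
Normally consolidated clay, so the full stress increment lies on the virgin compression line:
S_c = C_c·H/(1+e₀)·log₁₀(σ'_f/σ'_0) = 0.33×4.7/(1+1.17)×log₁₀(142.6/52.3)
    = 0.71475 × 0.43562 = 0.3114 m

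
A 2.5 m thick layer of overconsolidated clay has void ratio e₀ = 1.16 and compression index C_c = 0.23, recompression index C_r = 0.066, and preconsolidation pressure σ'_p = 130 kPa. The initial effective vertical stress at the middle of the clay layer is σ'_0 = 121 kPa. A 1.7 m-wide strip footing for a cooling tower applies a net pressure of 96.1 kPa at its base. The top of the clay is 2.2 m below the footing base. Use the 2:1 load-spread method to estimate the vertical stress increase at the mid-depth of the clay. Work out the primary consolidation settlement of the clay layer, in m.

S_c ≈ 0.021 m

Mid-depth of clay below the footing base: z = 2.2 + 2.5/2 = 3.45 m.
Stress increase at mid-clay by the 2:1 spreading method:
Δσ = qB/(B+z) = 96.1×1.7/(1.7+3.45) = 31.722 kPa
Final effective stress: σ'_f = 121 + 31.722 = 152.72 kPa.
σ'_f = 152.72 > σ'_p = 130 kPa, so the stress path crosses the preconsolidation pressure — recompression up to σ'_p, then virgin compression beyond:
S_c = H/(1+e₀)·[C_r·log₁₀(σ'_p/σ'_0) + C_c·log₁₀(σ'_f/σ'_p)]
    = 2.5/2.16 × [0.066×log₁₀(130/121) + 0.23×log₁₀(152.72/130)]
    = 1.1574 × [0.0020564 + 0.016089] = 0.021 m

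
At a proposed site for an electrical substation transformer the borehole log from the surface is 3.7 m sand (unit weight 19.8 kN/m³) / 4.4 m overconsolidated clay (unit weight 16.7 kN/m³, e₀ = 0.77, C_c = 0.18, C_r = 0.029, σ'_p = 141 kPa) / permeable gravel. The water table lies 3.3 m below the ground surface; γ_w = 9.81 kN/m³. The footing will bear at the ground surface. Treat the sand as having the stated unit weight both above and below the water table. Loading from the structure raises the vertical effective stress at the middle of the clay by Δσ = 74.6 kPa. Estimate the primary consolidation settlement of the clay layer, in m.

Mid-depth of clay below the ground surface: z = 3.7 + 4.4/2 = 5.9 m.
Total vertical stress at mid-clay: σ_v = 19.8×3.7 + 16.7×2.2 = 110 kPa.
Pore pressure: u = 9.81×(5.9 − 3.3) = 25.506 kPa.
Initial effective stress: σ'_0 = σ_v − u = 110 − 25.506 = 84.494 kPa.
Final effective stress: σ'_f = 84.494 + 74.6 = 159.09 kPa.
σ'_f = 159.09 > σ'_p = 141 kPa, so the stress path crosses the preconsolidation pressure — recompression up to σ'_p, then virgin compression beyond:
S_c = H/(1+e₀)·[C_r·log₁₀(σ'_p/σ'_0) + C_c·log₁₀(σ'_f/σ'_p)]
    = 4.4/1.77 × [0.029×log₁₀(141/84.494) + 0.18×log₁₀(159.09/141)]
    = 2.4859 × [0.0064494 + 0.0094363] = 0.03949 m

S_c ≈ 0.0395 m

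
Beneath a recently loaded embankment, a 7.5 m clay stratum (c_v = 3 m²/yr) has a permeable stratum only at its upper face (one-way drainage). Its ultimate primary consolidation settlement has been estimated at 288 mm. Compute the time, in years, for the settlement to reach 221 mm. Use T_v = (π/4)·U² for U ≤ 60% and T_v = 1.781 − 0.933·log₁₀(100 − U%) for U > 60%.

t ≈ 9.49 years

Drainage path length: H_d = H = 7.5 m (single drainage).
U = S(t)/S_ult = 221/288 = 0.7674.
U > 60%: T_v = 1.781 − 0.933·log₁₀(100 − 76.736) = 0.50589.
t = T_v·H_d²/c_v = 0.50589×7.5²/3 = 9.485 years.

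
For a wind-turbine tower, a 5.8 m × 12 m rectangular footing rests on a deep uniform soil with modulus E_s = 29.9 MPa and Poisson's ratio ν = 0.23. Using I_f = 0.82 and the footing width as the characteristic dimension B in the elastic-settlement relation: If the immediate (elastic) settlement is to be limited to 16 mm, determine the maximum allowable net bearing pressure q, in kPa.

q ≈ 106 kPa

E_s = 29.9 MPa = 29900 kPa.
S_e = q·B·(1−ν²)/E_s · I_f  ⇒  q = S_e·E_s / (B·(1−ν²)·I_f).
q = 0.016 × 29900 / (5.8 × 0.9471 × 0.82) = 106.2 kPa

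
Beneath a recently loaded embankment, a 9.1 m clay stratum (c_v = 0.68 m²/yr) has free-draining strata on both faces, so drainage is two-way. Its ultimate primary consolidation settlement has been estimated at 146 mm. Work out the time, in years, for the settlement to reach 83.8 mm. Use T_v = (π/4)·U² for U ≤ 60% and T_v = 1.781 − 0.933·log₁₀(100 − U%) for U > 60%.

Drainage path length: H_d = H/2 = 4.55 m (double drainage).
U = S(t)/S_ult = 83.8/146 = 0.574.
U ≤ 60%: T_v = (π/4)·U² = (π/4)×0.57397² = 0.25875.
t = T_v·H_d²/c_v = 0.25875×4.55²/0.68 = 7.878 years.

t ≈ 7.88 years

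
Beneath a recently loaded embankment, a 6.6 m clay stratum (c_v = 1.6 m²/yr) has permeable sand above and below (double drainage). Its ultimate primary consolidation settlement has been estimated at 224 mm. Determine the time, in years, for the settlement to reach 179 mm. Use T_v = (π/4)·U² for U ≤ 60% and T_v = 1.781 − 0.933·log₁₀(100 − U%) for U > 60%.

t ≈ 3.85 years

Drainage path length: H_d = H/2 = 3.3 m (double drainage).
U = S(t)/S_ult = 179/224 = 0.7991.
U > 60%: T_v = 1.781 − 0.933·log₁₀(100 − 79.911) = 0.56533.
t = T_v·H_d²/c_v = 0.56533×3.3²/1.6 = 3.848 years.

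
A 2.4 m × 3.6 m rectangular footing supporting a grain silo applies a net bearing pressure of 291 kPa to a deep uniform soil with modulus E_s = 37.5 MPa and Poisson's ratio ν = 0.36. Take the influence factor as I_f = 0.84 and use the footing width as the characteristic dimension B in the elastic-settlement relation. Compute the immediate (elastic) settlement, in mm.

S_e ≈ 13.6 mm

Immediate (elastic) settlement: S_e = q·B·(1−ν²)/E_s · I_f.
E_s = 37.5 MPa = 37500 kPa.
S_e = 291 × 2.4 × (1 − 0.36²) / 37500 × 0.84
    = 291 × 2.4 × 0.8704 / 37500 × 0.84
    = 0.01362 m = 13.62 mm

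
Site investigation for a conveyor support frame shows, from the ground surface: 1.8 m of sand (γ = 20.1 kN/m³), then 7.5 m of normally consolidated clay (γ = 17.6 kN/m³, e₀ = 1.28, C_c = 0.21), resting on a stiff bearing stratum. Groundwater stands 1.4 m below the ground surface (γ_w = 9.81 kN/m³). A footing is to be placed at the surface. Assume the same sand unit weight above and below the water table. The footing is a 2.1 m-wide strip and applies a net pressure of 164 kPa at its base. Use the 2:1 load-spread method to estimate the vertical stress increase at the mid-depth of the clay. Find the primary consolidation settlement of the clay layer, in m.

Mid-depth of clay below the ground surface: z = 1.8 + 7.5/2 = 5.55 m.
Total vertical stress at mid-clay: σ_v = 20.1×1.8 + 17.6×3.75 = 102.18 kPa.
Pore pressure: u = 9.81×(5.55 − 1.4) = 40.712 kPa.
Initial effective stress: σ'_0 = σ_v − u = 102.18 − 40.712 = 61.468 kPa.
Stress increase at mid-clay by the 2:1 spreading method:
Δσ = qB/(B+z) = 164×2.1/(2.1+5.55) = 45.02 kPa
Final effective stress: σ'_f = σ'_0 + Δσ = 61.468 + 45.02 = 106.49 kPa.
Normally consolidated clay, so the full stress increment lies on the virgin compression line:
S_c = C_c·H/(1+e₀)·log₁₀(σ'_f/σ'_0) = 0.21×7.5/(1+1.28)×log₁₀(106.49/61.468)
    = 0.69079 × 0.23866 = 0.1649 m

S_c ≈ 0.165 m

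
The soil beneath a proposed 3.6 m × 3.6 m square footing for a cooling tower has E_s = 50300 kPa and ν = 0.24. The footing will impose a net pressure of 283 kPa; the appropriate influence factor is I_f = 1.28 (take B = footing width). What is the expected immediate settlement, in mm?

Immediate (elastic) settlement: S_e = q·B·(1−ν²)/E_s · I_f.
S_e = 283 × 3.6 × (1 − 0.24²) / 50300 × 1.28
    = 283 × 3.6 × 0.9424 / 50300 × 1.28
    = 0.02443 m = 24.43 mm

S_e ≈ 24.4 mm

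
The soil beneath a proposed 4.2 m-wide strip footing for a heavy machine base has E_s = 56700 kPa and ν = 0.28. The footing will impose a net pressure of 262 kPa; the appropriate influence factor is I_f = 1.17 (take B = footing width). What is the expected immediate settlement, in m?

Immediate (elastic) settlement: S_e = q·B·(1−ν²)/E_s · I_f.
S_e = 262 × 4.2 × (1 − 0.28²) / 56700 × 1.17
    = 262 × 4.2 × 0.9216 / 56700 × 1.17
    = 0.02093 m

S_e ≈ 0.0209 m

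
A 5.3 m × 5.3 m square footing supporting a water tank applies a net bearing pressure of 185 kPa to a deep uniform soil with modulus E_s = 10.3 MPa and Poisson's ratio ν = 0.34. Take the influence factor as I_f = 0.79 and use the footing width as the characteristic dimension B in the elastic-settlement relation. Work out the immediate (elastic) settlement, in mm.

Immediate (elastic) settlement: S_e = q·B·(1−ν²)/E_s · I_f.
E_s = 10.3 MPa = 10300 kPa.
S_e = 185 × 5.3 × (1 − 0.34²) / 10300 × 0.79
    = 185 × 5.3 × 0.8844 / 10300 × 0.79
    = 0.06651 m = 66.51 mm

S_e ≈ 66.5 mm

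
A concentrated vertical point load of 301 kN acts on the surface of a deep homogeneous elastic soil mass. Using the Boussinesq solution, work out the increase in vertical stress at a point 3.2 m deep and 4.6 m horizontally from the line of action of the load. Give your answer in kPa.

Boussinesq vertical stress below a point load on an elastic half-space:
Δσ_z = 3P/(2πz²) · [1 + (r/z)²]^(−5/2)
r/z = 4.6/3.2 = 1.4375; [1+(r/z)²]^(−5/2) = 0.060733.
Δσ_z = 3×301/(2π×3.2²) × 0.060733 = 14.035 × 0.060733 = 0.8524 kPa

Δσ_z ≈ 0.852 kPa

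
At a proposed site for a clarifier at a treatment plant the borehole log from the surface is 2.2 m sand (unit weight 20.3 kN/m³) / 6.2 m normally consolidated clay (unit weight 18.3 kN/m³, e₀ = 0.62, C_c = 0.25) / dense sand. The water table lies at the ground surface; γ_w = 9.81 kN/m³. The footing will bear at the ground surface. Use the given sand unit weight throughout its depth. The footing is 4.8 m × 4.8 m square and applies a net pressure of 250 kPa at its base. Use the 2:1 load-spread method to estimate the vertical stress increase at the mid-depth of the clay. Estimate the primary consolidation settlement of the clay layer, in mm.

Mid-depth of clay below the ground surface: z = 2.2 + 6.2/2 = 5.3 m.
Total vertical stress at mid-clay: σ_v = 20.3×2.2 + 18.3×3.1 = 101.39 kPa.
Pore pressure: u = 9.81×(5.3 − 0) = 51.993 kPa.
Initial effective stress: σ'_0 = σ_v − u = 101.39 − 51.993 = 49.397 kPa.
Stress increase at mid-clay by the 2:1 spreading method:
Δσ = qBL/((B+z)(L+z)) = 250×4.8×4.8/((4.8+5.3)(4.8+5.3)) = 56.465 kPa
Final effective stress: σ'_f = σ'_0 + Δσ = 49.397 + 56.465 = 105.86 kPa.
Normally consolidated clay, so the full stress increment lies on the virgin compression line:
S_c = C_c·H/(1+e₀)·log₁₀(σ'_f/σ'_0) = 0.25×6.2/(1+0.62)×log₁₀(105.86/49.397)
    = 0.95679 × 0.33103 = 0.3167 m

S_c ≈ 317 mm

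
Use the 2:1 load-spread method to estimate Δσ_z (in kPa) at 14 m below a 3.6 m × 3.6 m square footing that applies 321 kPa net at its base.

Δσ_z ≈ 13.4 kPa

By the 2:1 method the load spreads at 1 horizontal : 2 vertical, so at depth z the loaded area has grown by z in each plan dimension:
Δσ = qBL/((B+z)(L+z)) = 321×3.6×3.6/((3.6+14)(3.6+14)) = 13.43 kPa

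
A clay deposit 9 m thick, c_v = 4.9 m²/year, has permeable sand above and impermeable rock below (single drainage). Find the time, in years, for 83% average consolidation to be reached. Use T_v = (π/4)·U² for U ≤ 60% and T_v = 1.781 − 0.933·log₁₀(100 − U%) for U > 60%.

Drainage path length: H_d = H = 9 m (single drainage).
U > 60%: T_v = 1.781 − 0.933·log₁₀(100 − 83) = 0.63299.
t = T_v·H_d²/c_v = 0.63299×9²/4.9 = 10.46 years.

t ≈ 10.5 years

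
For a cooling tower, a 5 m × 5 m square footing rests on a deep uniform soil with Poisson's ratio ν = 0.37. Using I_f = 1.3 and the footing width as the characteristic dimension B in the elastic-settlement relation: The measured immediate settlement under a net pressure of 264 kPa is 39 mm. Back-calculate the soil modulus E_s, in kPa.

E_s ≈ 38000 kPa

S_e = q·B·(1−ν²)/E_s · I_f  ⇒  E_s = q·B·(1−ν²)·I_f / S_e.
E_s = 264 × 5 × 0.8631 × 1.3 / 0.039 = 37980 kPa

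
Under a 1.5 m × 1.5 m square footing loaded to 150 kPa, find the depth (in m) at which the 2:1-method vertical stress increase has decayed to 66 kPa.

2:1 spreading — at depth z the loaded area has grown by z in each plan dimension:
qB²/(B+z)² = Δσ_z ⇒ z = B(√(q/Δσ_z) − 1) = 1.5×(√(150/66) − 1) = 0.7613 m

z ≈ 0.761 m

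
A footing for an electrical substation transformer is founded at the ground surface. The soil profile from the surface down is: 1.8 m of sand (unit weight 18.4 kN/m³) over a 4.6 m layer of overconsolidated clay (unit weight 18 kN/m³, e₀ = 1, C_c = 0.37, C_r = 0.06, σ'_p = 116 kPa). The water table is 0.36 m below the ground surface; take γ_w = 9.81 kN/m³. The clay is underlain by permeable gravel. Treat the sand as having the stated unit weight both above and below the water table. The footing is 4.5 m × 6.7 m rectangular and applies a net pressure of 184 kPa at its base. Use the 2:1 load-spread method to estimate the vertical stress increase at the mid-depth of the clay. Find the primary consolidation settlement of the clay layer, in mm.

S_c ≈ 56.8 mm

Mid-depth of clay below the ground surface: z = 1.8 + 4.6/2 = 4.1 m.
Total vertical stress at mid-clay: σ_v = 18.4×1.8 + 18×2.3 = 74.52 kPa.
Pore pressure: u = 9.81×(4.1 − 0.36) = 36.689 kPa.
Initial effective stress: σ'_0 = σ_v − u = 74.52 − 36.689 = 37.831 kPa.
Stress increase at mid-clay by the 2:1 spreading method:
Δσ = qBL/((B+z)(L+z)) = 184×4.5×6.7/((4.5+4.1)(6.7+4.1)) = 59.729 kPa
Final effective stress: σ'_f = 37.831 + 59.729 = 97.56 kPa.
σ'_f = 97.56 ≤ σ'_p = 116 kPa, so the clay remains overconsolidated and only the recompression index applies:
S_c = C_r·H/(1+e₀)·log₁₀(σ'_f/σ'_0) = 0.06×4.6/2×log₁₀(97.56/37.831)
    = 0.138 × 0.41142 = 0.05678 m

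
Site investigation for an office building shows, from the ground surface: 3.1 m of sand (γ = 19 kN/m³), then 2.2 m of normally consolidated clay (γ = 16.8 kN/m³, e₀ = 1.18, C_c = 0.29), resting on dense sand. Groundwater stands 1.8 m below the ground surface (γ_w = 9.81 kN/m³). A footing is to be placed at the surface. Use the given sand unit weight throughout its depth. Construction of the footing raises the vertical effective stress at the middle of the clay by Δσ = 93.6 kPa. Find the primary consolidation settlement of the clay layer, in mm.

Mid-depth of clay below the ground surface: z = 3.1 + 2.2/2 = 4.2 m.
Total vertical stress at mid-clay: σ_v = 19×3.1 + 16.8×1.1 = 77.38 kPa.
Pore pressure: u = 9.81×(4.2 − 1.8) = 23.544 kPa.
Initial effective stress: σ'_0 = σ_v − u = 77.38 − 23.544 = 53.836 kPa.
Final effective stress: σ'_f = σ'_0 + Δσ = 53.836 + 93.6 = 147.44 kPa.
Normally consolidated clay, so the full stress increment lies on the virgin compression line:
S_c = C_c·H/(1+e₀)·log₁₀(σ'_f/σ'_0) = 0.29×2.2/(1+1.18)×log₁₀(147.44/53.836)
    = 0.29266 × 0.43754 = 0.1281 m

S_c ≈ 128 mm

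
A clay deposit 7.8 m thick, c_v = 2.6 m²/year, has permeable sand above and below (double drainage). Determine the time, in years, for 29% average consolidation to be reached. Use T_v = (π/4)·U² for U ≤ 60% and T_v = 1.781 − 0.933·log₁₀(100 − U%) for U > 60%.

Drainage path length: H_d = H/2 = 3.9 m (double drainage).
U ≤ 60%: T_v = (π/4)·U² = (π/4)×0.29² = 0.066052.
t = T_v·H_d²/c_v = 0.066052×3.9²/2.6 = 0.3864 years.

t ≈ 0.386 years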